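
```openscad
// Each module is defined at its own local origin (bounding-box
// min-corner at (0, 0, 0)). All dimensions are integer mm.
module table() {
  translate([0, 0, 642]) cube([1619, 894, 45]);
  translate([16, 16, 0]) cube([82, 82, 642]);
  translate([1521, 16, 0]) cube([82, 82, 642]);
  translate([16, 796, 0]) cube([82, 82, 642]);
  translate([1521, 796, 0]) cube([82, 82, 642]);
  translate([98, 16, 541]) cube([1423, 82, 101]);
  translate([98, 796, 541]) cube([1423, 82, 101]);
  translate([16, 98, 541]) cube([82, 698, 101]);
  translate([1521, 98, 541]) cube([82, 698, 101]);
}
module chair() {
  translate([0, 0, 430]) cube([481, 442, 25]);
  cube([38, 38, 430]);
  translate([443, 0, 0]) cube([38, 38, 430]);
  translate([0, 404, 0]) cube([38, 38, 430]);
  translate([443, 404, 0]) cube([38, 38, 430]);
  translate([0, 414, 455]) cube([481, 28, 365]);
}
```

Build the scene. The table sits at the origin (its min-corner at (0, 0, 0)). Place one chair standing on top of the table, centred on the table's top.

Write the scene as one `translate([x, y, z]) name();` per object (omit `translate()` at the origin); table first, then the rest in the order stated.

table();
translate([569, 226, 687]) chair();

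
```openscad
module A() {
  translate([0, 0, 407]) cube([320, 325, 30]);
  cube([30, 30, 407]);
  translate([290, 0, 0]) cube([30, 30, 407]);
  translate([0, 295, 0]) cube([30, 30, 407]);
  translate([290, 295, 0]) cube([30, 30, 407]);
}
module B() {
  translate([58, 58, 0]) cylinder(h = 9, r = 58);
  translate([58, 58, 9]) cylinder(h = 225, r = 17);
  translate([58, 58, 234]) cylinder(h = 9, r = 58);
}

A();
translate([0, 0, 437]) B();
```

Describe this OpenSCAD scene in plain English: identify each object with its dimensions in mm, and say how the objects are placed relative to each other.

A is a four-legged stool. The seat is a 320×325×30 mm slab whose top surface is at z = 437 mm; four square legs, each 30×30 mm in cross-section, run from the floor (z = 0) to the underside of the seat, each flush with a corner of the seat.

B is a spool: two coaxial disc flanges of radius 58 mm and thickness 9 mm, joined by a core cylinder of radius 17 mm and height 225 mm. The lower flange rests on z = 0 and the three cylinders share a vertical axis.

The spool is on top of the stool.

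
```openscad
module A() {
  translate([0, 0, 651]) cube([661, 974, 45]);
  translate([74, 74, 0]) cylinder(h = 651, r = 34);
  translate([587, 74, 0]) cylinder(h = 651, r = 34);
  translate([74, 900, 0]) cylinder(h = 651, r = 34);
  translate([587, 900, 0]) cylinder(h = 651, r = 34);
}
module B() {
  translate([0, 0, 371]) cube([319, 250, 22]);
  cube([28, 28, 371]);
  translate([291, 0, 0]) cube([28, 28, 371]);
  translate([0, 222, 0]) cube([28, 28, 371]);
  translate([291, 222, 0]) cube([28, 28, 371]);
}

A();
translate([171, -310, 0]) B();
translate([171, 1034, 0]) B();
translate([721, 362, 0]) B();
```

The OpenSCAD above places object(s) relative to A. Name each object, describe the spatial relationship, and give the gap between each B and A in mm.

A is a table. B is a stool. Three stools sit around the table at the −y, +y, +x sides. The gap between each stool and the table is 60 mm.

Each stool's nearest face is 60 mm from the table's bounding box.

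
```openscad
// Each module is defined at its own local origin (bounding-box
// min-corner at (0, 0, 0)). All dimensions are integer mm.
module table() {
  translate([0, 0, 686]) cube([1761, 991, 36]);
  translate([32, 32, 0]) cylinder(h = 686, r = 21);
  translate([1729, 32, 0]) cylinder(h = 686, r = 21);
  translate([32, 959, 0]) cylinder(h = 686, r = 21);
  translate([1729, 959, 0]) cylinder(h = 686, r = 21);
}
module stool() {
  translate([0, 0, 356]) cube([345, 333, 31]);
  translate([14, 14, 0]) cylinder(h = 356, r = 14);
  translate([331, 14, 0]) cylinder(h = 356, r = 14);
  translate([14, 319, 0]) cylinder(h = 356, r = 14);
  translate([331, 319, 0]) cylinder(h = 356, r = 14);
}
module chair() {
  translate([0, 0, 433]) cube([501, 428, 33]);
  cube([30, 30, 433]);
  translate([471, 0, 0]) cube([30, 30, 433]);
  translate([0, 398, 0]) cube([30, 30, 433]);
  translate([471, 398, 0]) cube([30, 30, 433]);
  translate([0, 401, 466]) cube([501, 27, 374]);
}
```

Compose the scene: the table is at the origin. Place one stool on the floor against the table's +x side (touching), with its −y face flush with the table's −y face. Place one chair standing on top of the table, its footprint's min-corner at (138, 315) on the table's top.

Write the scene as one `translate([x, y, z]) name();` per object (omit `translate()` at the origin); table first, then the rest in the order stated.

table();
translate([1761, 0, 0]) stool();
translate([138, 315, 722]) chair();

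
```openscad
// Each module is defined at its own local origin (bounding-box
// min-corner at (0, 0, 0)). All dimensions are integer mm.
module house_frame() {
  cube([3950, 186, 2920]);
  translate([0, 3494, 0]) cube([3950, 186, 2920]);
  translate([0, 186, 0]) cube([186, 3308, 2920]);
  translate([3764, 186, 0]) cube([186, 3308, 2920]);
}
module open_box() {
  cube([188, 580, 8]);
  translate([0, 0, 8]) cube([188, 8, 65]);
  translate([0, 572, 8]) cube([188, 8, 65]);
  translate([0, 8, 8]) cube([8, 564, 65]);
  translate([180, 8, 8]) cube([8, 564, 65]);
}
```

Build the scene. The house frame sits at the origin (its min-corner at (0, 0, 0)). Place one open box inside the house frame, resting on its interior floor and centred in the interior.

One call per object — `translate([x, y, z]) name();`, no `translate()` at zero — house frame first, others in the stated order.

house_frame();
translate([1881, 1550, 0]) open_box();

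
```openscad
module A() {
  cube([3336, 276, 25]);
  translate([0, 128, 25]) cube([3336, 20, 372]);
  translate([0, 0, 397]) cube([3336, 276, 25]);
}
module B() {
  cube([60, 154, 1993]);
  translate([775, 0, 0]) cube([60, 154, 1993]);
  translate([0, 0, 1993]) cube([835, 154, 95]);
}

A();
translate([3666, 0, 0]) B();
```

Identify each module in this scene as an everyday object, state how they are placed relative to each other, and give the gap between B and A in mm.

The door frame's nearest face is 330 mm from the I-beam's +x face.

A is an I-beam. B is a door frame. The door frame is on the floor beside the I-beam on its +x side. The gap between the door frame and the I-beam is 330 mm.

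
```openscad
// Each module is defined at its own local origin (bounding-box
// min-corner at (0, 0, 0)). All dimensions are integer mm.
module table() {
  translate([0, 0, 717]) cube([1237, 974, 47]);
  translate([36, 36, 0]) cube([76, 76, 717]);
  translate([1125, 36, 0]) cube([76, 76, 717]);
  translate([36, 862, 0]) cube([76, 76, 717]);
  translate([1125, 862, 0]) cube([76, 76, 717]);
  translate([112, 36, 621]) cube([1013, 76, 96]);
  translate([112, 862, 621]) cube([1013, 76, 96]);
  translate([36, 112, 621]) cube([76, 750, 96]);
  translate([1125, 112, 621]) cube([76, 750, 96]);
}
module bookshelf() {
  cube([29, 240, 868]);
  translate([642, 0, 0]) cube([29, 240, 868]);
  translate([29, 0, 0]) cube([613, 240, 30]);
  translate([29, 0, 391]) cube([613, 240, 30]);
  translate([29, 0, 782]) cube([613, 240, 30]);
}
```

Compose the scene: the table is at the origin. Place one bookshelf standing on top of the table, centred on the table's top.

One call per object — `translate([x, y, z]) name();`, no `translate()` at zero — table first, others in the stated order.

table();
translate([283, 367, 764]) bookshelf();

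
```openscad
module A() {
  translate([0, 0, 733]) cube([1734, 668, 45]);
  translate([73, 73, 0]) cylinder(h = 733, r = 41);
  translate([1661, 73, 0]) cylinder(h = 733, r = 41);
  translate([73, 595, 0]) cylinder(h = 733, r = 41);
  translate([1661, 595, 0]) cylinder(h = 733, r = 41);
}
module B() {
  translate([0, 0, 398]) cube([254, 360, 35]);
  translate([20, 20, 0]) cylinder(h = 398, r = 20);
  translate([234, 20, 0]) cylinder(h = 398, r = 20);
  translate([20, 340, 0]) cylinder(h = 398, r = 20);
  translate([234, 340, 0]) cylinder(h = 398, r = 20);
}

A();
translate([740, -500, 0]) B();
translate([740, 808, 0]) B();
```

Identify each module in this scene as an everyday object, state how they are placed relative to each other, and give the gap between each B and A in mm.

A is a table. B is a stool. Two stools sit around the table at the −y, +y sides. The gap between each stool and the table is 140 mm.

Each stool's nearest face is 140 mm from the table's bounding box.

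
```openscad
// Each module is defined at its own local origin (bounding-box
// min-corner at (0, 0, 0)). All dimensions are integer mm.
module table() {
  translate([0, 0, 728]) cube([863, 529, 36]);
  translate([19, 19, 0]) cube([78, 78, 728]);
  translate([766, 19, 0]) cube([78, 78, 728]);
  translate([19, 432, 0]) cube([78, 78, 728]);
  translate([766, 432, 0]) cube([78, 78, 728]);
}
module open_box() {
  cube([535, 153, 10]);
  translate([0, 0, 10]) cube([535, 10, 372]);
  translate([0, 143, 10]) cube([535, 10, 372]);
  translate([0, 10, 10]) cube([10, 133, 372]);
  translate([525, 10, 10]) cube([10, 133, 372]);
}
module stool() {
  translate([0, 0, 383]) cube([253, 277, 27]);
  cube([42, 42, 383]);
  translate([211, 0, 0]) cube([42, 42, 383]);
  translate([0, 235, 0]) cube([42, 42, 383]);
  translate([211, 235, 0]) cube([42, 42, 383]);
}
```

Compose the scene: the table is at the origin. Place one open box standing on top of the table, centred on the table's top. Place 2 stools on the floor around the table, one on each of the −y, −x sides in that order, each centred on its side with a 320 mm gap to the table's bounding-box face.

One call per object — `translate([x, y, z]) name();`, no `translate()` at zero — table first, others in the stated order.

table();
translate([164, 188, 764]) open_box();
translate([305, -597, 0]) stool();
translate([-573, 126, 0]) stool();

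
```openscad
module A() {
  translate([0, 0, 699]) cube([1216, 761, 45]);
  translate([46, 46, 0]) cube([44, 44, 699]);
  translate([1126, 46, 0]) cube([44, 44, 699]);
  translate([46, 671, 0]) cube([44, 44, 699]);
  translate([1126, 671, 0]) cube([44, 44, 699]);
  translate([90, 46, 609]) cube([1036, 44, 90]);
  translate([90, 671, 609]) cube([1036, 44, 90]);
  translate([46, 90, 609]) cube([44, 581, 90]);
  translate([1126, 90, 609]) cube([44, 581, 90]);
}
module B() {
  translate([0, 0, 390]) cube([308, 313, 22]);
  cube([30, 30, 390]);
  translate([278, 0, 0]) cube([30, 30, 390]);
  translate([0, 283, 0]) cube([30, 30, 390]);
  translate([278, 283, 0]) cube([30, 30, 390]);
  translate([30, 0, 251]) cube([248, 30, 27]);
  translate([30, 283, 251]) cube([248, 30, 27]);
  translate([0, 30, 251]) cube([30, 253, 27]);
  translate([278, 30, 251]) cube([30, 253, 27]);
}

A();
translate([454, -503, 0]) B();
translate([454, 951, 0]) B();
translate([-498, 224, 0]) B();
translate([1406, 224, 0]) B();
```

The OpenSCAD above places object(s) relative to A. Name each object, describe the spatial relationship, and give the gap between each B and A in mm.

Each stool's nearest face is 190 mm from the table's bounding box.

A is a table. B is a stool. Four stools sit around the table at the −y, +y, −x, +x sides. The gap between each stool and the table is 190 mm.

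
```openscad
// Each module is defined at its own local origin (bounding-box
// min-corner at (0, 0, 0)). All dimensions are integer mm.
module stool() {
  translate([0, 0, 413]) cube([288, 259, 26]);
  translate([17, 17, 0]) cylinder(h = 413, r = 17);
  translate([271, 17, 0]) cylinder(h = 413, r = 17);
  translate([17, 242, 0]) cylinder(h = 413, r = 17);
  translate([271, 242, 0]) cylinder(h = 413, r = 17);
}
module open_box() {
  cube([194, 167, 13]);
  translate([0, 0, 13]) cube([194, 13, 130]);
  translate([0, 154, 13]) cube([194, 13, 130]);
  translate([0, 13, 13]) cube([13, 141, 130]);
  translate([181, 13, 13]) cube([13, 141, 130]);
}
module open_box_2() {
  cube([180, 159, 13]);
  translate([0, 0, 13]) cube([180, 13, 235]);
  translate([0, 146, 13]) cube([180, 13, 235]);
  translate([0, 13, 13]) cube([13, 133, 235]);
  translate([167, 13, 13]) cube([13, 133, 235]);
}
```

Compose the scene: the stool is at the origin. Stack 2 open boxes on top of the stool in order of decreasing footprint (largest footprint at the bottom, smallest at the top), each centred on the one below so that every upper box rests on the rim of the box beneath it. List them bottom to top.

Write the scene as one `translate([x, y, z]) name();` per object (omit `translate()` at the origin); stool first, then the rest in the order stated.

stool();
translate([47, 46, 439]) open_box();
translate([54, 50, 582]) open_box_2();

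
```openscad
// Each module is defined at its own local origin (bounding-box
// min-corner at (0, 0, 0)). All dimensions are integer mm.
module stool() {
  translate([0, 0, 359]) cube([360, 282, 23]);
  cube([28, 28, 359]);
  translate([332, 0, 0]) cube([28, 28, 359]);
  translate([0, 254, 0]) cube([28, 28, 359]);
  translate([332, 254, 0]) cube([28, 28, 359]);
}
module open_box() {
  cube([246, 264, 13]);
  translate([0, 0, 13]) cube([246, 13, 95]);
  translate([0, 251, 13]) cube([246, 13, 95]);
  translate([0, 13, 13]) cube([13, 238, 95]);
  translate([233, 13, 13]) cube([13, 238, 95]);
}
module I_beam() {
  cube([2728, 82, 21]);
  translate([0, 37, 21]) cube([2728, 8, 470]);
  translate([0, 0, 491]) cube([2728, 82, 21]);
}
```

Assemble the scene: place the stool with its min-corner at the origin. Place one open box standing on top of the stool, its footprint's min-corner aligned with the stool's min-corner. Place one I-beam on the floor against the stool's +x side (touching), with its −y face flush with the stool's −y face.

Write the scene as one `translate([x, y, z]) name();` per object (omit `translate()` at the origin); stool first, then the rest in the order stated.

stool();
translate([0, 0, 382]) open_box();
translate([360, 0, 0]) I_beam();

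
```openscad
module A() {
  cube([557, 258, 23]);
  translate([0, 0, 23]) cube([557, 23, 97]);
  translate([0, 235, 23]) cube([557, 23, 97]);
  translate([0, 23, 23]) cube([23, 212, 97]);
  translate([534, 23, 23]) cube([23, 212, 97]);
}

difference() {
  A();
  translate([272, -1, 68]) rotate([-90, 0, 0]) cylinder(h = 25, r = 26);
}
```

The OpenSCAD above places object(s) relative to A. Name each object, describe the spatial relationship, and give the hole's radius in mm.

A is an open box. The open box has a circular hole through its front wall. The hole's radius is 26 mm.

The subtracted cylinder has r = 26 mm.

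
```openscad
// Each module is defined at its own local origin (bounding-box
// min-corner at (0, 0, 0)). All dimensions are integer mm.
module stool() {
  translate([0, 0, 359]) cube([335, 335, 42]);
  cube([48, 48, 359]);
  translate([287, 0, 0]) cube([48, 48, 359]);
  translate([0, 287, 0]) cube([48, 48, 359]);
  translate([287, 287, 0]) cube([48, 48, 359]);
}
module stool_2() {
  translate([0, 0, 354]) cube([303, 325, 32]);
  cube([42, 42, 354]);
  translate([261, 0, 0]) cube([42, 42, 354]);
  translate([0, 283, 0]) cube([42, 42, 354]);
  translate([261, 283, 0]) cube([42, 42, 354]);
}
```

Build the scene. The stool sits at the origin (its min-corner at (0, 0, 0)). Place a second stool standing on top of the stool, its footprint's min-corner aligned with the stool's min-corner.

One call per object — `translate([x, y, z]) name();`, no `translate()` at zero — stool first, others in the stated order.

stool();
translate([0, 0, 401]) stool_2();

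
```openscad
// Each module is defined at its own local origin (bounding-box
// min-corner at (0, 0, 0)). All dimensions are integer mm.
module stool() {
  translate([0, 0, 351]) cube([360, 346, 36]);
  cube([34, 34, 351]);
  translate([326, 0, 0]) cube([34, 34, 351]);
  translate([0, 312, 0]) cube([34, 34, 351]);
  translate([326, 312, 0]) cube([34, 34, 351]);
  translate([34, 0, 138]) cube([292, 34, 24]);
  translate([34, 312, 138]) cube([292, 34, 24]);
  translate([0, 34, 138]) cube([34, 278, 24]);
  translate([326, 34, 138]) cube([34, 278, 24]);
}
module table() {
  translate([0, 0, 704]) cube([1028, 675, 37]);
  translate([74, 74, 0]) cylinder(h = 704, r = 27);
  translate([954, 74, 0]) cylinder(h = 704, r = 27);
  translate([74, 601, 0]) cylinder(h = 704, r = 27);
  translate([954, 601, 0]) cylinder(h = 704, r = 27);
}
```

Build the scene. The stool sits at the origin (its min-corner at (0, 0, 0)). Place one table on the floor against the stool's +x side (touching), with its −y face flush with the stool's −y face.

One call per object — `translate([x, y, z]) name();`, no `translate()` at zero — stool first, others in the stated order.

stool();
translate([360, 0, 0]) table();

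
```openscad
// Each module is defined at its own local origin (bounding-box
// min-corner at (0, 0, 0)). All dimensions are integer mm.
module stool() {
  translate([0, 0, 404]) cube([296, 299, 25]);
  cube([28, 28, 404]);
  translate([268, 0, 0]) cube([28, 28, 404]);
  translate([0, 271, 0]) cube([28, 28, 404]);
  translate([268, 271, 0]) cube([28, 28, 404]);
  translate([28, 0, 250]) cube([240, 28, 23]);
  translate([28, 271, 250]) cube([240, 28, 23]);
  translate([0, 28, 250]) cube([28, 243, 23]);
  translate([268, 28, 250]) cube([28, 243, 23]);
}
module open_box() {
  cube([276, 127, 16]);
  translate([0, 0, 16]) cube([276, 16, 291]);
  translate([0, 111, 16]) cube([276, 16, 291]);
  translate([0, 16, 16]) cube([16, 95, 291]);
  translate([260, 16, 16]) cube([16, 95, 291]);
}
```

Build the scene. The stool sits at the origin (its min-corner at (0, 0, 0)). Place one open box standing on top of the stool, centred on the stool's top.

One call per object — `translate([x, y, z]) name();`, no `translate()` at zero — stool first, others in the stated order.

stool();
translate([10, 86, 429]) open_box();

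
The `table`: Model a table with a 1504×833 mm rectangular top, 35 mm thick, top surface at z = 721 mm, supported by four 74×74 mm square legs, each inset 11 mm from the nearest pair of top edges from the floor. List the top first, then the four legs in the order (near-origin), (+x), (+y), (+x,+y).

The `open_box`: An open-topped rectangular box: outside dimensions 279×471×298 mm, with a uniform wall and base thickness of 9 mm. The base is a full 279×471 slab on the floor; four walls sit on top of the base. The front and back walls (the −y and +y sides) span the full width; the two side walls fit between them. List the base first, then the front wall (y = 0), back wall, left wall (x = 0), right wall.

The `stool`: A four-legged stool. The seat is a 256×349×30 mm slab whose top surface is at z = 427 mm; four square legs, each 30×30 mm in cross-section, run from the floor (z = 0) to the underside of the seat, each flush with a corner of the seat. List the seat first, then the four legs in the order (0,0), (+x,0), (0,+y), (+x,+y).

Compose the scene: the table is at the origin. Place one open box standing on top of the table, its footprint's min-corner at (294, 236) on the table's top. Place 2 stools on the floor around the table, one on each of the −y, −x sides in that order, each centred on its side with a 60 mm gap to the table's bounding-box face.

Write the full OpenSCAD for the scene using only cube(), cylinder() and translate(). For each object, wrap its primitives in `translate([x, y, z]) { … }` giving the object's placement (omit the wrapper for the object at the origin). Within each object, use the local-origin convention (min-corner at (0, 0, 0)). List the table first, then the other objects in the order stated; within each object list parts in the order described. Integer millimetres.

translate([0, 0, 686]) cube([1504, 833, 35]);
translate([11, 11, 0]) cube([74, 74, 686]);
translate([1419, 11, 0]) cube([74, 74, 686]);
translate([11, 748, 0]) cube([74, 74, 686]);
translate([1419, 748, 0]) cube([74, 74, 686]);
translate([294, 236, 721]) {
  cube([279, 471, 9]);
  translate([0, 0, 9]) cube([279, 9, 289]);
  translate([0, 462, 9]) cube([279, 9, 289]);
  translate([0, 9, 9]) cube([9, 453, 289]);
  translate([270, 9, 9]) cube([9, 453, 289]);
}
translate([624, -409, 0]) {
  translate([0, 0, 397]) cube([256, 349, 30]);
  cube([30, 30, 397]);
  translate([226, 0, 0]) cube([30, 30, 397]);
  translate([0, 319, 0]) cube([30, 30, 397]);
  translate([226, 319, 0]) cube([30, 30, 397]);
}
translate([-316, 242, 0]) {
  translate([0, 0, 397]) cube([256, 349, 30]);
  cube([30, 30, 397]);
  translate([226, 0, 0]) cube([30, 30, 397]);
  translate([0, 319, 0]) cube([30, 30, 397]);
  translate([226, 319, 0]) cube([30, 30, 397]);
}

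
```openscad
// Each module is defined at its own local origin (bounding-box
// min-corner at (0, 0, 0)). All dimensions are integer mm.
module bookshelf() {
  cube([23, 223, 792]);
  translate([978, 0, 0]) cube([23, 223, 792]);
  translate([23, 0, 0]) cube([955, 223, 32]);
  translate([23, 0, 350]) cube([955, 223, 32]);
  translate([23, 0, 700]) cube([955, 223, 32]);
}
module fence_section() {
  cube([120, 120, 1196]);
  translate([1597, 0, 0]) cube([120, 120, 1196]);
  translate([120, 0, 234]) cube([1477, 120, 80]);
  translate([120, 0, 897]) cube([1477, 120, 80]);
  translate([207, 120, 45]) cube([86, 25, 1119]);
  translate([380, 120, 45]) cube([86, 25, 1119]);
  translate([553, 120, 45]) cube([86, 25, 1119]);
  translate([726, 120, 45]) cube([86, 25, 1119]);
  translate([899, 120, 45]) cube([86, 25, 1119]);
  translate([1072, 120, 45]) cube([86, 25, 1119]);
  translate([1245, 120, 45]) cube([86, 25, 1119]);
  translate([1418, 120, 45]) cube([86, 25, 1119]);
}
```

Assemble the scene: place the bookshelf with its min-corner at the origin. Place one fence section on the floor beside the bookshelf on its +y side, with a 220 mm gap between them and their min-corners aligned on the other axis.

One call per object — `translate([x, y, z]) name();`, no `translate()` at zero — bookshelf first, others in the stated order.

bookshelf();
translate([0, 443, 0]) fence_section();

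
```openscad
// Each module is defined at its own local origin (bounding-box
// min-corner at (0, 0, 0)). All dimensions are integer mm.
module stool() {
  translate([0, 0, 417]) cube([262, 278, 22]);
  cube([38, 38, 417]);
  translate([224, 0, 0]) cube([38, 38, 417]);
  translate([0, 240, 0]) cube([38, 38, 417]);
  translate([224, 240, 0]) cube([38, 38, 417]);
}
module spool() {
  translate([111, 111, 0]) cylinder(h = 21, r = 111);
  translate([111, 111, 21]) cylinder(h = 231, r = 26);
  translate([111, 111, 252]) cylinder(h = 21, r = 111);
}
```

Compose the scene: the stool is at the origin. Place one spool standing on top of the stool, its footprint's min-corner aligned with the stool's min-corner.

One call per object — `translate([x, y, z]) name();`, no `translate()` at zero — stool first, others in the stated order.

stool();
translate([0, 0, 439]) spool();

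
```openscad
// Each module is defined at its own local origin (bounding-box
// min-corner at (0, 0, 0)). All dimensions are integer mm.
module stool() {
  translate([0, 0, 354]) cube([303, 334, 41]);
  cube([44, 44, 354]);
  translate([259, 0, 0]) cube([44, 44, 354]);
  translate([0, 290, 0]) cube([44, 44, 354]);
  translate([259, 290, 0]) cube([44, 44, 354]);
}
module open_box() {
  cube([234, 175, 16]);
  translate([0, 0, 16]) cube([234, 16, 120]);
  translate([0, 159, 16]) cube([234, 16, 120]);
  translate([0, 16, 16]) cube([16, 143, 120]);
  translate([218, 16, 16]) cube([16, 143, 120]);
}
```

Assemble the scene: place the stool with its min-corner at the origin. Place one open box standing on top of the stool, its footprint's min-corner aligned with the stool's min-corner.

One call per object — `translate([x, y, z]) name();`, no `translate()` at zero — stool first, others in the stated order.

stool();
translate([0, 0, 395]) open_box();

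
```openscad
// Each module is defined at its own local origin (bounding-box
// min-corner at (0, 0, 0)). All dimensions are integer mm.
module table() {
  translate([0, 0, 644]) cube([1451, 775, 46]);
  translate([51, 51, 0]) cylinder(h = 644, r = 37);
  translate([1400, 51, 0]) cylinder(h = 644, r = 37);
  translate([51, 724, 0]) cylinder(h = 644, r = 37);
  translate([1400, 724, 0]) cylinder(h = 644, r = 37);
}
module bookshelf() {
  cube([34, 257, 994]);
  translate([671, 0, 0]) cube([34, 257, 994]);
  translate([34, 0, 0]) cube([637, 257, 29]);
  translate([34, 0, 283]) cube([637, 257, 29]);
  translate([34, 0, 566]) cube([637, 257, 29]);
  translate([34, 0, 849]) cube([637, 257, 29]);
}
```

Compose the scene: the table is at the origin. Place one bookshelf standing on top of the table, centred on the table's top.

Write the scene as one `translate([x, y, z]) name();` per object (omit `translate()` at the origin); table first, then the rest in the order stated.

table();
translate([373, 259, 690]) bookshelf();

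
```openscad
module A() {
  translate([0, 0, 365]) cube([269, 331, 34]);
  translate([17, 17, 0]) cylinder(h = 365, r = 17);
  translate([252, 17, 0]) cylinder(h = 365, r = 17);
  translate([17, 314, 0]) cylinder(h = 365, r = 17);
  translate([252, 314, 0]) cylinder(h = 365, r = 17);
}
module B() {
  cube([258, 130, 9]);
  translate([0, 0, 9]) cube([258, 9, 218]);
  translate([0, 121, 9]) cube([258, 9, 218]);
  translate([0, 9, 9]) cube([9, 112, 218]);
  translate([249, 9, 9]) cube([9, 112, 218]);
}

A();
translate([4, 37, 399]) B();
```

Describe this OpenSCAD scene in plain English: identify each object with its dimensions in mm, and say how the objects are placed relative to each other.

A is a four-legged stool. The seat is a 269×331×34 mm slab whose top surface is at z = 399 mm; four round legs, each 34 mm in diameter, run from the floor (z = 0) to the underside of the seat, each leg's axis is inset half a diameter from the nearest pair of seat edges (so the leg's bounding box is flush with the corner).

B is an open storage box with external size 258×130×227 mm and wall thickness 9 mm (the base is also 9 mm thick). The base covers the whole footprint; the four walls stand on the base, with the y-facing walls full-width and the x-facing walls fitting between their inner faces.

The open box is on top of the stool.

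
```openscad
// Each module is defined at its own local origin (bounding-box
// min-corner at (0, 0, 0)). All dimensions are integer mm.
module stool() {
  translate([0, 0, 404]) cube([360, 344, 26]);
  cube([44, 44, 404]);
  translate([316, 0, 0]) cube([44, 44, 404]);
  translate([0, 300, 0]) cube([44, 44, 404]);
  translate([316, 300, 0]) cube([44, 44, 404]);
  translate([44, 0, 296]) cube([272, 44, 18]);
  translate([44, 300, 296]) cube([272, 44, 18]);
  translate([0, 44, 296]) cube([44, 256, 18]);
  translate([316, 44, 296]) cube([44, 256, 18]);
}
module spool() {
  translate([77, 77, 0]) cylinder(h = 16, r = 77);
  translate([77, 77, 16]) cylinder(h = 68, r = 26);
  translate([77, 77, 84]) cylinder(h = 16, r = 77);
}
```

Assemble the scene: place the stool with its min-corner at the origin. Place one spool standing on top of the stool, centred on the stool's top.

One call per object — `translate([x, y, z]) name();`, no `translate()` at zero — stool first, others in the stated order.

stool();
translate([103, 95, 430]) spool();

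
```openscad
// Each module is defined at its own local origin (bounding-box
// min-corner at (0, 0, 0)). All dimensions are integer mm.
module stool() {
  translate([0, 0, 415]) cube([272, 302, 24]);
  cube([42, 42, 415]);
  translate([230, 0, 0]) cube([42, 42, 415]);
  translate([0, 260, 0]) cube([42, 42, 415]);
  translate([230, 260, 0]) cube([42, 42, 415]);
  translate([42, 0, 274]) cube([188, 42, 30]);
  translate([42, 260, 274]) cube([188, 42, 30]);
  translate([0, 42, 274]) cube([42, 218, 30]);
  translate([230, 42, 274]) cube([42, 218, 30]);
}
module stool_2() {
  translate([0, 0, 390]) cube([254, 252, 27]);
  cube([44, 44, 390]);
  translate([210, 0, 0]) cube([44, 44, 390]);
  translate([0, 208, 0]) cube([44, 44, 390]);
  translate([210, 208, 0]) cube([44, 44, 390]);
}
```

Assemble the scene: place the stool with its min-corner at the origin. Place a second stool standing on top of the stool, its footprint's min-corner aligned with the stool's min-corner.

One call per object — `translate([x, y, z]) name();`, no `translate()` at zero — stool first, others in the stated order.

stool();
translate([0, 0, 439]) stool_2();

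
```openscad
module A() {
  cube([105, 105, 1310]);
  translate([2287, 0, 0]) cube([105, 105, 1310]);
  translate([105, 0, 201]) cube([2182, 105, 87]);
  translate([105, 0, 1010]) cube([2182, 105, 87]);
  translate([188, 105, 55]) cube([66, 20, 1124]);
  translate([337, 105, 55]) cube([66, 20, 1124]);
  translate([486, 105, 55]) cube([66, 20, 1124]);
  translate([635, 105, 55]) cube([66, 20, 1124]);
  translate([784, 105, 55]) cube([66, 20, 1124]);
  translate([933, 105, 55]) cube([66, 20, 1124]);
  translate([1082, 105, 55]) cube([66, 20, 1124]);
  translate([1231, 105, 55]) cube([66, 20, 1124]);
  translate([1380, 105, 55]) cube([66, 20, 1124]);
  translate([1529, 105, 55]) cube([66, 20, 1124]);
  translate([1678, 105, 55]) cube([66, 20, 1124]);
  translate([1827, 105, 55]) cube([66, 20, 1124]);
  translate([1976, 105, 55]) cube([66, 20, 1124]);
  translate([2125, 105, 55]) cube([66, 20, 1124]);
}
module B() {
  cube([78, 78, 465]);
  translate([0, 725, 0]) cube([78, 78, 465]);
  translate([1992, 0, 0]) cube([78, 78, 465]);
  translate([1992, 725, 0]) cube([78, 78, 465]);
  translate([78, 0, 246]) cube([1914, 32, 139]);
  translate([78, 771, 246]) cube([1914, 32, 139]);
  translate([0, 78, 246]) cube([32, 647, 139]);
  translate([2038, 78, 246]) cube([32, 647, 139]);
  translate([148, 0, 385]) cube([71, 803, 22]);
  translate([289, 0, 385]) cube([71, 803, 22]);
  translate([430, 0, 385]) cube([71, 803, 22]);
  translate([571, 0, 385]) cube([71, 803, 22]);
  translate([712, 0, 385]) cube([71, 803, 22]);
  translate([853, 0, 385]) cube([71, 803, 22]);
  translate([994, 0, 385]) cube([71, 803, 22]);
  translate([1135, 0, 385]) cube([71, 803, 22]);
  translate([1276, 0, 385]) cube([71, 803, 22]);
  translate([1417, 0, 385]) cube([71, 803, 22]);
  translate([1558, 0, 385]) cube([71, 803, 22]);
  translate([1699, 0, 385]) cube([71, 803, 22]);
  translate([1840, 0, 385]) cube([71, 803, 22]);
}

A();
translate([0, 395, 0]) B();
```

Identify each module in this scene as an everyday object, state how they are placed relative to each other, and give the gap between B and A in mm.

The bed frame's nearest face is 270 mm from the fence section's +y face.

A is a fence section. B is a bed frame. The bed frame is on the floor beside the fence section on its +y side. The gap between the bed frame and the fence section is 270 mm.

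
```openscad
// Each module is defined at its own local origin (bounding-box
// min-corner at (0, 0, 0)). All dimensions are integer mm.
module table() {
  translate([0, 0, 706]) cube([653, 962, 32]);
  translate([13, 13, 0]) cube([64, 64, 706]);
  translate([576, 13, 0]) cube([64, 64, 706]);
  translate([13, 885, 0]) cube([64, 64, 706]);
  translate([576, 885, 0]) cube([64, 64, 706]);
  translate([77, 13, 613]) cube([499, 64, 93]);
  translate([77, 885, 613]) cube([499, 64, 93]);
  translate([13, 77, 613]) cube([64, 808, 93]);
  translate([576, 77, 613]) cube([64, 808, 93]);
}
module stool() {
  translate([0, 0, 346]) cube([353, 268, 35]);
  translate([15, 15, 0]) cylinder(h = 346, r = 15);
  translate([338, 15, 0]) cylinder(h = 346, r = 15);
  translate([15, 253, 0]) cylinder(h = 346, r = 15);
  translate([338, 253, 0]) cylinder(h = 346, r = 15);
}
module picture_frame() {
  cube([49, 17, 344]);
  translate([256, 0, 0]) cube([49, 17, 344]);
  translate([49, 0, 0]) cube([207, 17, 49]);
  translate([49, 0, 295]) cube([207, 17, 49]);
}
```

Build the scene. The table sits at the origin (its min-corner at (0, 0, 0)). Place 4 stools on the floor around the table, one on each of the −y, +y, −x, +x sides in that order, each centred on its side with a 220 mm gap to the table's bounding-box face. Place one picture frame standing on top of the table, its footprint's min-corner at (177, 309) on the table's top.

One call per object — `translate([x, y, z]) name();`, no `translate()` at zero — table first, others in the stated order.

table();
translate([150, -488, 0]) stool();
translate([150, 1182, 0]) stool();
translate([-573, 347, 0]) stool();
translate([873, 347, 0]) stool();
translate([177, 309, 738]) picture_frame();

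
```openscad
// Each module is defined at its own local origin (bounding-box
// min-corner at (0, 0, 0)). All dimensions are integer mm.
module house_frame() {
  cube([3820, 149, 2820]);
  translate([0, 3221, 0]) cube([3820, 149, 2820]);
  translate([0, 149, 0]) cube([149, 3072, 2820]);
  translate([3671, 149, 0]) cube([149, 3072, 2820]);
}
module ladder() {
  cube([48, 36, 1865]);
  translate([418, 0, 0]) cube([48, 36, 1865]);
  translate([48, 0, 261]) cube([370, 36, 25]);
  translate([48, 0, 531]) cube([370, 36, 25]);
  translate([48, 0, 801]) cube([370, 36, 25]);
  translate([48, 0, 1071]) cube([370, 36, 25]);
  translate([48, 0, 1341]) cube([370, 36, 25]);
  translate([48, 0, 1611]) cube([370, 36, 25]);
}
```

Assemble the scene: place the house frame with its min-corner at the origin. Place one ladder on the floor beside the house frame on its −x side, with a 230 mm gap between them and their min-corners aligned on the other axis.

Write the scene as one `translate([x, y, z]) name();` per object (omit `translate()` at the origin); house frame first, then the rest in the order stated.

house_frame();
translate([-696, 0, 0]) ladder();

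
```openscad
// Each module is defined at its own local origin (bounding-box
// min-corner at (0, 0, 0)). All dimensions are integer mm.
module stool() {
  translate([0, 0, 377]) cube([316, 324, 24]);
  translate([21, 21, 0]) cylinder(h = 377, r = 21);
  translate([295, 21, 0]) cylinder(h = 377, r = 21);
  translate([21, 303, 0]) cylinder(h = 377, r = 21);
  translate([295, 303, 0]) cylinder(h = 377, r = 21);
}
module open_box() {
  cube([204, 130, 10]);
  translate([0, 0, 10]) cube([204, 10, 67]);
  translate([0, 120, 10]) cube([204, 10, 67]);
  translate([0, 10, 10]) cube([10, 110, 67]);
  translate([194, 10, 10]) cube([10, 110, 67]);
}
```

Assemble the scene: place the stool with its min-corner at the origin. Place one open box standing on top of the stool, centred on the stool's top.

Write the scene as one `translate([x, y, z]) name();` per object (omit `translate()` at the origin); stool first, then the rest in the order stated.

stool();
translate([56, 97, 401]) open_box();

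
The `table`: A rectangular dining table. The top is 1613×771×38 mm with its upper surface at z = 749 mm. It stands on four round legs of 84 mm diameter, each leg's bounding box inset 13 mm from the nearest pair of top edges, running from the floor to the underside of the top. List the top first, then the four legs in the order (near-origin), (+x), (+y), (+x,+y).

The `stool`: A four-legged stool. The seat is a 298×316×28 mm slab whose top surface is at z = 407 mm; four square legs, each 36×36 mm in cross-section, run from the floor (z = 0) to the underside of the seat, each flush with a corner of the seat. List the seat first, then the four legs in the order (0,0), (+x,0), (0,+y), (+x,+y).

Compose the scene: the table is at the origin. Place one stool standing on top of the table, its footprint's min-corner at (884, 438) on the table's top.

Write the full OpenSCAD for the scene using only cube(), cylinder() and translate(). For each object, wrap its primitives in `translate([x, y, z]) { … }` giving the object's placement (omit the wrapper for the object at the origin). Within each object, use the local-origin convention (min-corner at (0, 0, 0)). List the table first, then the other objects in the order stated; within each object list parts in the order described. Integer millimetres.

translate([0, 0, 711]) cube([1613, 771, 38]);
translate([55, 55, 0]) cylinder(h = 711, r = 42);
translate([1558, 55, 0]) cylinder(h = 711, r = 42);
translate([55, 716, 0]) cylinder(h = 711, r = 42);
translate([1558, 716, 0]) cylinder(h = 711, r = 42);
translate([884, 438, 749]) {
  translate([0, 0, 379]) cube([298, 316, 28]);
  cube([36, 36, 379]);
  translate([262, 0, 0]) cube([36, 36, 379]);
  translate([0, 280, 0]) cube([36, 36, 379]);
  translate([262, 280, 0]) cube([36, 36, 379]);
}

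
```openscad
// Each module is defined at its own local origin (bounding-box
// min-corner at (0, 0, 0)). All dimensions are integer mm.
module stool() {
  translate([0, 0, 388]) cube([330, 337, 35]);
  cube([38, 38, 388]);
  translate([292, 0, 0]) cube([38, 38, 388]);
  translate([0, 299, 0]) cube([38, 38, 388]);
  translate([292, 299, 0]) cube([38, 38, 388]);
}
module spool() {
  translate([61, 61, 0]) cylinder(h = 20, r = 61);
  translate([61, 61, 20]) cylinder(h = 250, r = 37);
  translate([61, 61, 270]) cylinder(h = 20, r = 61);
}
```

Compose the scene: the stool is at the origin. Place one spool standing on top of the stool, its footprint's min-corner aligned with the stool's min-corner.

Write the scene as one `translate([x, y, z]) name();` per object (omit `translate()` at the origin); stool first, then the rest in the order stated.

stool();
translate([0, 0, 423]) spool();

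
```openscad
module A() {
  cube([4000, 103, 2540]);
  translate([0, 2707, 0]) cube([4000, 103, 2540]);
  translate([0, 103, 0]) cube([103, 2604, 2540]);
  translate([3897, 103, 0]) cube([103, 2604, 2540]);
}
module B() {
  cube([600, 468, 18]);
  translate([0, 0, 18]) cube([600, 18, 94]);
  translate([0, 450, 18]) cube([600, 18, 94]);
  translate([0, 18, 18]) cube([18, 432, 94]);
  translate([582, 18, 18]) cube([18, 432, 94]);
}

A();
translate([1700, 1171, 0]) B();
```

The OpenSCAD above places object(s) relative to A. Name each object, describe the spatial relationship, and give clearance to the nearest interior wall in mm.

A is a house frame. B is an open box. The open box sits inside the house frame, centred. The clearance to the nearest interior wall is 1068 mm.

Clearances: x = 1597, y = 1068; minimum 1068 mm.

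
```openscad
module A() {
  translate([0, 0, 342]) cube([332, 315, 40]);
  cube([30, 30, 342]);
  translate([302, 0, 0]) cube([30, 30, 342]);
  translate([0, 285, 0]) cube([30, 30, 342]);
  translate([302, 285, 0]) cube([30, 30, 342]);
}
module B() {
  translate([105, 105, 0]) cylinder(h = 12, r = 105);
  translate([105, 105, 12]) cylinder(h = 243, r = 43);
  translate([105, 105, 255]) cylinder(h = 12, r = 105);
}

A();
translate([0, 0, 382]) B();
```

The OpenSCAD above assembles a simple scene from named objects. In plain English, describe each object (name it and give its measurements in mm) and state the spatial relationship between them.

A is a four-legged stool. The seat is 332×315 mm, 40 mm thick, top at z = 382 mm. It stands on four square legs, each 30×30 mm in cross-section, from z = 0 to the seat underside, each flush with a corner of the seat.

B is a spool: two coaxial disc flanges of radius 105 mm and thickness 12 mm, joined by a core cylinder of radius 43 mm and height 243 mm. The lower flange rests on z = 0 and the three cylinders share a vertical axis.

The spool is on top of the stool.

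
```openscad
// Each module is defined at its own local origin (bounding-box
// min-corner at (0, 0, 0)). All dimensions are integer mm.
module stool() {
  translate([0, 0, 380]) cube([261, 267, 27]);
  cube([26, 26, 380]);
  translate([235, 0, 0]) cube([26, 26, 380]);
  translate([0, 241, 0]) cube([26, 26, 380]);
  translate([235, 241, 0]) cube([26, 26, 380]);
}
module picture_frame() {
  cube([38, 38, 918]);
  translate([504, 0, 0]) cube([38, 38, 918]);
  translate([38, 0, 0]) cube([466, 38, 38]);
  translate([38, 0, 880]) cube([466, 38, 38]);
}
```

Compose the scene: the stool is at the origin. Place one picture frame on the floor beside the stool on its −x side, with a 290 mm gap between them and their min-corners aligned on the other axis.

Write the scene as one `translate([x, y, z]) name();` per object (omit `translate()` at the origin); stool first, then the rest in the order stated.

stool();
translate([-832, 0, 0]) picture_frame();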